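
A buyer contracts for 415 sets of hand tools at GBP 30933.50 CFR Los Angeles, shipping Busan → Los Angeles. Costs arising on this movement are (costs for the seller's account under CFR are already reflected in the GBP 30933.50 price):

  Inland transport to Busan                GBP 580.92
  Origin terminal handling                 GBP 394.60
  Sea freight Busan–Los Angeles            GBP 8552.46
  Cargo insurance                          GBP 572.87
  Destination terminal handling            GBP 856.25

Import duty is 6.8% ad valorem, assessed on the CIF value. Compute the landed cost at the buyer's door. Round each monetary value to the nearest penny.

CFR: the seller pays costs through ocean freight to the destination port, but not insurance.
Already in the invoice (seller's account under CFR): inland to port, origin terminal, freight — exclude.
CIF value = CFR price + insurance = 30933.50 + 572.87 = 31506.37
Import duty = 31506.37 × 6.8% = 2142.43
Buyer bears: insurance 572.87 + destination terminal 856.25 + duty 2142.43 = 3571.55
Landed cost = invoice 30933.50 + 3571.55 = 34505.05

Total landed cost: GBP 34505.05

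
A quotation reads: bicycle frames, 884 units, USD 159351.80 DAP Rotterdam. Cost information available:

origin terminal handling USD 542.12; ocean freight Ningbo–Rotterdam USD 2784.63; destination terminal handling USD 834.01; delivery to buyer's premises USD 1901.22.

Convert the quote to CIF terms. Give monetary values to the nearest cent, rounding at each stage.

Not relevant to the conversion: freight, origin terminal — on the seller under both DAP and CIF; already in the DAP price and stays in the CIF price.
From DAP to CIF, the seller no longer bears: destination terminal, delivery.
CIF price = 159351.80 − 834.01 − 1901.22 = 156616.57

CIF price: USD 156616.57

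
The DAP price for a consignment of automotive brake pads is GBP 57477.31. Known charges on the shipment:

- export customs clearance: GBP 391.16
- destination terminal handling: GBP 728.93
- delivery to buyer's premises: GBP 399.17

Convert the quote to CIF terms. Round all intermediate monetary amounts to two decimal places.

Not relevant to the conversion: export clearance — on the seller under both DAP and CIF; already in the DAP price and stays in the CIF price.
From DAP to CIF, the seller no longer bears: destination terminal, delivery.
CIF price = 57477.31 − 728.93 − 399.17 = 56349.21

CIF price: GBP 56349.21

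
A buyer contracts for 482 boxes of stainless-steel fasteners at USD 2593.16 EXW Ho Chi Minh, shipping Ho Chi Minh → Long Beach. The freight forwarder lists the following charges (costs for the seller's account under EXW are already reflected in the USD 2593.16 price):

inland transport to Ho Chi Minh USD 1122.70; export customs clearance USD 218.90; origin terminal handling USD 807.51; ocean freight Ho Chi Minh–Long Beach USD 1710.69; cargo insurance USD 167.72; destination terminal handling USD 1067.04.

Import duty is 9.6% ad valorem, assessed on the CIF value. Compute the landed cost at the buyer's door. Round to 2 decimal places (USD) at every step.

Total landed cost: USD 8323.31

EXW: the seller makes goods available at their premises; the buyer bears all onward costs.
CIF value = EXW price + inland to port + export clearance + origin terminal + freight + insurance = 2593.16 + 1122.70 + 218.90 + 807.51 + 1710.69 + 167.72 = 6620.68
Import duty = 6620.68 × 9.6% = 635.59
Buyer bears: inland to port 1122.70 + export clearance 218.90 + origin terminal 807.51 + freight 1710.69 + insurance 167.72 + destination terminal 1067.04 + duty 635.59 = 5730.15
Landed cost = invoice 2593.16 + 5730.15 = 8323.31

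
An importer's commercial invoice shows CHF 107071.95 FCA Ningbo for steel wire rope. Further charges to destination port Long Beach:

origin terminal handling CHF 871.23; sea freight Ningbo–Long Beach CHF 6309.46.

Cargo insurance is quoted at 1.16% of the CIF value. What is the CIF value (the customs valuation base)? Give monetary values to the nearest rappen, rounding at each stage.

CIF value: CHF 115593.52

Let C be the CIF value. C = FCA price + pre-shipment costs + freight + 1.16% × C
C − 1.16% × C = 107071.95 + 871.23 + 6309.46
0.9884 × C = 114252.64
C = 114252.64 / 0.9884 = 115593.52
Insurance premium = 1.16% × 115593.52 = 1340.88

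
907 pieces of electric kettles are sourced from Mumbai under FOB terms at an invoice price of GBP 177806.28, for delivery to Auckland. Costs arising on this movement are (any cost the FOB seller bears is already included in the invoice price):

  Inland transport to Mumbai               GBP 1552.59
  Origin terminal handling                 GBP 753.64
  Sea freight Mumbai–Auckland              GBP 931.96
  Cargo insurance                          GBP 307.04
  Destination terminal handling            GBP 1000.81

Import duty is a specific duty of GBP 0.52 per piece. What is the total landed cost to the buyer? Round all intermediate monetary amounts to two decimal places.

FOB: the seller bears costs until goods are on board at the origin port; the buyer bears freight, insurance and all costs thereafter.
Already in the invoice (seller's account under FOB): inland to port, origin terminal — exclude.
CIF value = FOB price + freight + insurance = 177806.28 + 931.96 + 307.04 = 179045.28
Import duty = 907 × 0.52 = 471.64
Buyer bears: freight 931.96 + insurance 307.04 + destination terminal 1000.81 + duty 471.64 = 2711.45
Landed cost = invoice 177806.28 + 2711.45 = 180517.73

Total landed cost: GBP 180517.73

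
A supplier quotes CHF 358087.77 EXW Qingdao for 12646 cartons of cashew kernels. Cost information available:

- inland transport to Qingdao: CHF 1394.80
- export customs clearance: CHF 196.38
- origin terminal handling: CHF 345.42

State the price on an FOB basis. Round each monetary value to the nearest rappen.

FOB price: CHF 360024.37

From EXW to FOB, the seller additionally bears: inland to port, export clearance, origin terminal.
FOB price = 358087.77 + 1394.80 + 196.38 + 345.42 = 360024.37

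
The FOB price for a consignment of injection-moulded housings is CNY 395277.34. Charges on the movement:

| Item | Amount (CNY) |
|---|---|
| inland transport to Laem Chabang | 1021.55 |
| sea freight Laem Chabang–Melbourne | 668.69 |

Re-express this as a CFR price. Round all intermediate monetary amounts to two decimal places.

CFR price: CNY 395946.03

Not relevant to the conversion: inland to port — on the seller under both FOB and CFR; already in the FOB price and stays in the CFR price.
From FOB to CFR, the seller additionally bears: freight.
CFR price = 395277.34 + 668.69 = 395946.03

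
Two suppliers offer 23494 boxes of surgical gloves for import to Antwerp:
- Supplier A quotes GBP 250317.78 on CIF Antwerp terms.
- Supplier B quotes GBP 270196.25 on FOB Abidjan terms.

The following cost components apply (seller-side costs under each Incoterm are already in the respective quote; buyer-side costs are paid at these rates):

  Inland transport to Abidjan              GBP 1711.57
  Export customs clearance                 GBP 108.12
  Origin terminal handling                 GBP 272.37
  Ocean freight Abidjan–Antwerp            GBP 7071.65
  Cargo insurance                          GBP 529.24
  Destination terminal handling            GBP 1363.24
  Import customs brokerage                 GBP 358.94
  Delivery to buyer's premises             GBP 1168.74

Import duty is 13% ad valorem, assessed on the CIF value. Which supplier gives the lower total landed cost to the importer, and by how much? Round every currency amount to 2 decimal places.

Supplier A is cheaper by GBP 31051.68

Supplier A (CIF):
The CIF price already equals the CIF value: 250317.78
Import duty = 250317.78 × 13% = 32541.31
Buyer bears (A): 1363.24 + 358.94 + 1168.74 = 2890.92
Landed cost (A) = invoice 250317.78 + 2890.92 + duty 32541.31 = 285750.01
Supplier B (FOB):
CIF value = FOB price + freight + insurance = 270196.25 + 7071.65 + 529.24 = 277797.14
Import duty = 277797.14 × 13% = 36113.63
Buyer bears (B): 7071.65 + 529.24 + 1363.24 + 358.94 + 1168.74 = 10491.81
Landed cost (B) = invoice 270196.25 + 10491.81 + duty 36113.63 = 316801.69
Difference = |285750.01 − 316801.69| = 31051.68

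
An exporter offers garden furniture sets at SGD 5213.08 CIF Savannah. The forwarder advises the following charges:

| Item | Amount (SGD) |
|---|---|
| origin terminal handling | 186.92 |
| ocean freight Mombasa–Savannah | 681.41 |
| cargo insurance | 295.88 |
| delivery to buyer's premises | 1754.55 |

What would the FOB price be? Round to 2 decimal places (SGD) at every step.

Not relevant to the conversion: origin terminal — on the seller under both CIF and FOB; already in the CIF price and stays in the FOB price. delivery — on the buyer under both terms; not part of either seller's price.
From CIF to FOB, the seller no longer bears: freight, insurance.
FOB price = 5213.08 − 681.41 − 295.88 = 4235.79

FOB price: SGD 4235.79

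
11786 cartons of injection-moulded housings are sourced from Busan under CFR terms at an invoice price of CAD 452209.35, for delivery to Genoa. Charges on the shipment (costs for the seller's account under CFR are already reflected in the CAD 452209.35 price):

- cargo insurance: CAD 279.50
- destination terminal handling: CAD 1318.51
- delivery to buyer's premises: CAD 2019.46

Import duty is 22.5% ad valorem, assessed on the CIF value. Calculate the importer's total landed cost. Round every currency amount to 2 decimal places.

Total landed cost: CAD 557636.81

CFR: the seller pays costs through ocean freight to the destination port, but not insurance.
CIF value = CFR price + insurance = 452209.35 + 279.50 = 452488.85
Import duty = 452488.85 × 22.5% = 101809.99
Buyer bears: insurance 279.50 + destination terminal 1318.51 + delivery 2019.46 + duty 101809.99 = 105427.46
Landed cost = invoice 452209.35 + 105427.46 = 557636.81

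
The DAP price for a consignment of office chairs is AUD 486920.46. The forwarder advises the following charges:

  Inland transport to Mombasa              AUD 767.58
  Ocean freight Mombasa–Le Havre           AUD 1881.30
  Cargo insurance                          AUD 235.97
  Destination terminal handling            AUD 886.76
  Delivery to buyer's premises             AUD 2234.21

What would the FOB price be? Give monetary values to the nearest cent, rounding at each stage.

Not relevant to the conversion: inland to port — on the seller under both DAP and FOB; already in the DAP price and stays in the FOB price.
From DAP to FOB, the seller no longer bears: freight, insurance, destination terminal, delivery.
FOB price = 486920.46 − 1881.30 − 235.97 − 886.76 − 2234.21 = 481682.22

FOB price: AUD 481682.22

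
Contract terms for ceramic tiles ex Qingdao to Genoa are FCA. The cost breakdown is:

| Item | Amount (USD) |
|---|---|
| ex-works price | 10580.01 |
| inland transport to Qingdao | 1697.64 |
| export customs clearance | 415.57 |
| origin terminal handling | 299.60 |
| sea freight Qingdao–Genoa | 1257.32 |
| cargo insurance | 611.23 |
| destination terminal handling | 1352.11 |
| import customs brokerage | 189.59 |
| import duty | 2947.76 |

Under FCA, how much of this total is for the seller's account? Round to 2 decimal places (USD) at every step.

Seller's account: USD 12693.22

FCA: the seller delivers export-cleared goods to the carrier; the buyer bears costs from that point.
Seller's account: goods 10580.01 + inland to port 1697.64 + export clearance 415.57 = 12693.22
Buyer's account: origin terminal 299.60 + freight 1257.32 + insurance 611.23 + destination terminal 1352.11 + brokerage 189.59 + duty 2947.76 = 6657.61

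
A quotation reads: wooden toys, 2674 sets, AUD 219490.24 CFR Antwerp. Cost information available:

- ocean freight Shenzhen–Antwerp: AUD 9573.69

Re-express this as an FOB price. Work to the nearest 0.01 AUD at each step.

FOB price: AUD 209916.55

From CFR to FOB, the seller no longer bears: freight.
FOB price = 219490.24 − 9573.69 = 209916.55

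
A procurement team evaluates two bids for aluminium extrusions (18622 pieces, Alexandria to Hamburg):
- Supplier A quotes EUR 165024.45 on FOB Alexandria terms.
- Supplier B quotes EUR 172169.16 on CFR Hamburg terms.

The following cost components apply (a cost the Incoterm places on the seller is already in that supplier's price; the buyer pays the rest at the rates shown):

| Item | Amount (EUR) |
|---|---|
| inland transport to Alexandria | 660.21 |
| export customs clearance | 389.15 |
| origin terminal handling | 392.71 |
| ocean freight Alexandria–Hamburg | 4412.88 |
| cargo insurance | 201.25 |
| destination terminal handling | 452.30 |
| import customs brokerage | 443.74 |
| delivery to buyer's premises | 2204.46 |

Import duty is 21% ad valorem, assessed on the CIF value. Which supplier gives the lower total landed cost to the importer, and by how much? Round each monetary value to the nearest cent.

Supplier A (FOB):
CIF value = FOB price + freight + insurance = 165024.45 + 4412.88 + 201.25 = 169638.58
Import duty = 169638.58 × 21% = 35624.10
Buyer bears (A): 4412.88 + 201.25 + 452.30 + 443.74 + 2204.46 = 7714.63
Landed cost (A) = invoice 165024.45 + 7714.63 + duty 35624.10 = 208363.18
Supplier B (CFR):
CIF value = CFR price + insurance = 172169.16 + 201.25 = 172370.41
Import duty = 172370.41 × 21% = 36197.79
Buyer bears (B): 201.25 + 452.30 + 443.74 + 2204.46 = 3301.75
Landed cost (B) = invoice 172169.16 + 3301.75 + duty 36197.79 = 211668.70
Difference = |208363.18 − 211668.70| = 3305.52

Supplier A is cheaper by EUR 3305.52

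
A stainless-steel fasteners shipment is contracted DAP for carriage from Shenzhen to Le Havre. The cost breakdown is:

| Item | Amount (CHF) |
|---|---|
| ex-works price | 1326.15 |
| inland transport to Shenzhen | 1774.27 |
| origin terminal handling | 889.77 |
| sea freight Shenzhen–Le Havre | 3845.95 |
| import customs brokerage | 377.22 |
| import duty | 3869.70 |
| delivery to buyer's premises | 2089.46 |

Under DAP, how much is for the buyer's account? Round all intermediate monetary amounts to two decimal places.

Buyer's account: CHF 4246.92

DAP: the seller bears all costs to the named destination except import duty and clearance.
Seller's account: goods 1326.15 + inland to port 1774.27 + origin terminal 889.77 + freight 3845.95 + delivery 2089.46 = 9925.60
Buyer's account: brokerage 377.22 + duty 3869.70 = 4246.92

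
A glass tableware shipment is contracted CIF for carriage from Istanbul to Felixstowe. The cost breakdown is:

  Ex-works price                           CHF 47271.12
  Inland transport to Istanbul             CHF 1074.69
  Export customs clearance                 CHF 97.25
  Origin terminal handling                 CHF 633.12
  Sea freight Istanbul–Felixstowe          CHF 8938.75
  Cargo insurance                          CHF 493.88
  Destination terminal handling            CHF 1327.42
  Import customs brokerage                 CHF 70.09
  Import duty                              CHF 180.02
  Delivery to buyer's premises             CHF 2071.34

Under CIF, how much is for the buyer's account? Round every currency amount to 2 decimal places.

CIF: the seller pays costs through ocean freight and marine insurance to the destination port.
Seller's account: goods 47271.12 + inland to port 1074.69 + export clearance 97.25 + origin terminal 633.12 + freight 8938.75 + insurance 493.88 = 58508.81
Buyer's account: destination terminal 1327.42 + brokerage 70.09 + duty 180.02 + delivery 2071.34 = 3648.87

Buyer's account: CHF 3648.87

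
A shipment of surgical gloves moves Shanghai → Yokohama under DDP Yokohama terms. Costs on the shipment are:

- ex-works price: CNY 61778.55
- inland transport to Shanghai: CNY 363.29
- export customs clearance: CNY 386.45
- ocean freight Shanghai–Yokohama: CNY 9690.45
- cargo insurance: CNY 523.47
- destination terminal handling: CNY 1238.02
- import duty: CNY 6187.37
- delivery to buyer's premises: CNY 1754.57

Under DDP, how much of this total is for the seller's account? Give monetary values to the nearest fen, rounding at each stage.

DDP: the seller bears all costs including import duty.
Seller's account: goods 61778.55 + inland to port 363.29 + export clearance 386.45 + freight 9690.45 + insurance 523.47 + destination terminal 1238.02 + duty 6187.37 + delivery 1754.57 = 81922.17
Buyer's account: 0.00

Seller's account: CNY 81922.17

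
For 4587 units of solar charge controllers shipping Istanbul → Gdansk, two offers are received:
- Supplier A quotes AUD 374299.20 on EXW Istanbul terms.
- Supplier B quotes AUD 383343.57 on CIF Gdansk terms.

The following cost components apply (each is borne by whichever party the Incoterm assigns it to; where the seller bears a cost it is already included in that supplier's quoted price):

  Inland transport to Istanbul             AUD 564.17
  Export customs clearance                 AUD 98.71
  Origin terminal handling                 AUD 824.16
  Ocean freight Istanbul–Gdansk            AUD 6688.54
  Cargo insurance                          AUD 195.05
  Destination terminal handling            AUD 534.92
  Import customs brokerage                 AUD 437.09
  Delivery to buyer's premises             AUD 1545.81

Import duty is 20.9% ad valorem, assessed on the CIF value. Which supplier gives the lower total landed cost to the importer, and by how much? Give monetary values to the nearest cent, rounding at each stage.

Supplier A is cheaper by AUD 814.56

Supplier A (EXW):
CIF value = EXW price + inland to port + export clearance + origin terminal + freight + insurance = 374299.20 + 564.17 + 98.71 + 824.16 + 6688.54 + 195.05 = 382669.83
Import duty = 382669.83 × 20.9% = 79977.99
Buyer bears (A): 564.17 + 98.71 + 824.16 + 6688.54 + 195.05 + 534.92 + 437.09 + 1545.81 = 10888.45
Landed cost (A) = invoice 374299.20 + 10888.45 + duty 79977.99 = 465165.64
Supplier B (CIF):
The CIF price already equals the CIF value: 383343.57
Import duty = 383343.57 × 20.9% = 80118.81
Buyer bears (B): 534.92 + 437.09 + 1545.81 = 2517.82
Landed cost (B) = invoice 383343.57 + 2517.82 + duty 80118.81 = 465980.20
Difference = |465165.64 − 465980.20| = 814.56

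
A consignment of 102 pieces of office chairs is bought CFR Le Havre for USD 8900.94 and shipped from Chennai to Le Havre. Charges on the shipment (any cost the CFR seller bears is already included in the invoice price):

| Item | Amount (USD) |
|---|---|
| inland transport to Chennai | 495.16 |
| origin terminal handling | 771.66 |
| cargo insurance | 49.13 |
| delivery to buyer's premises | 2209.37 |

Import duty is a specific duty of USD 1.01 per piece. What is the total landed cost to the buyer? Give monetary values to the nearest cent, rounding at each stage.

Total landed cost: USD 11262.46

CFR: the seller pays costs through ocean freight to the destination port, but not insurance.
Already in the invoice (seller's account under CFR): inland to port, origin terminal — exclude.
CIF value = CFR price + insurance = 8900.94 + 49.13 = 8950.07
Import duty = 102 × 1.01 = 103.02
Buyer bears: insurance 49.13 + delivery 2209.37 + duty 103.02 = 2361.52
Landed cost = invoice 8900.94 + 2361.52 = 11262.46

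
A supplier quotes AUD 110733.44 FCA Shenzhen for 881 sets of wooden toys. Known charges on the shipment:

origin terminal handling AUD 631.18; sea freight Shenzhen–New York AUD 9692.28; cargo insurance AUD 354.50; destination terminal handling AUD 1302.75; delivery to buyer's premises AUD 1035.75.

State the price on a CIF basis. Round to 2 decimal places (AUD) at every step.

Not relevant to the conversion: delivery, destination terminal — on the buyer under both terms; not part of either seller's price.
From FCA to CIF, the seller additionally bears: origin terminal, freight, insurance.
CIF price = 110733.44 + 631.18 + 9692.28 + 354.50 = 121411.40

CIF price: AUD 121411.40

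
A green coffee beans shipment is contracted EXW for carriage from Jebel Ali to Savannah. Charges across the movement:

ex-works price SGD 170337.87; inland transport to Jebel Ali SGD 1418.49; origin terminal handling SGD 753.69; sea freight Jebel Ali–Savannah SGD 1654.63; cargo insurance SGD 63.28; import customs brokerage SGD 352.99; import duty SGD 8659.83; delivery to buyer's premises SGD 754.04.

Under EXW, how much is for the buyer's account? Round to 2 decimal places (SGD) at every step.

EXW: the seller makes goods available at their premises; the buyer bears all onward costs.
Seller's account: goods 170337.87 = 170337.87
Buyer's account: inland to port 1418.49 + origin terminal 753.69 + freight 1654.63 + insurance 63.28 + brokerage 352.99 + duty 8659.83 + delivery 754.04 = 13656.95

Buyer's account: SGD 13656.95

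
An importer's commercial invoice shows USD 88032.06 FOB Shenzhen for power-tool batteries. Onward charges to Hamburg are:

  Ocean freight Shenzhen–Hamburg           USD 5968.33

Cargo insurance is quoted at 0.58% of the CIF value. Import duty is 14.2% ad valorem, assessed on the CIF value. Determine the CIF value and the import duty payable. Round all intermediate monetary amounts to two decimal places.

Let C be the CIF value. C = FOB price + freight + 0.58% × C
C − 0.58% × C = 88032.06 + 5968.33
0.9942 × C = 94000.39
C = 94000.39 / 0.9942 = 94548.77
Insurance premium = 0.58% × 94548.77 = 548.38
Import duty = 94548.77 × 14.2% = 13425.93

CIF value: USD 94548.77; import duty: USD 13425.93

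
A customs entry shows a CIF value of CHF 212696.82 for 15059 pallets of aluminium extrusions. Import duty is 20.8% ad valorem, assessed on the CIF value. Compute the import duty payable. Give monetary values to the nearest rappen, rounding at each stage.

Import duty: CHF 44240.94

Import duty = 212696.82 × 20.8% = 44240.94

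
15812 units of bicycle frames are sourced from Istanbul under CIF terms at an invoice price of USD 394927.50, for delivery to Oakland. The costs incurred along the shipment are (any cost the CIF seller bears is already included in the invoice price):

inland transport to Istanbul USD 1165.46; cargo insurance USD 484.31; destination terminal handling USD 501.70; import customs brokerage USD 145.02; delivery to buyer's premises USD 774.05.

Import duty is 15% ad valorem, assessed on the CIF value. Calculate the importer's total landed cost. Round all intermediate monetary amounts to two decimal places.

Total landed cost: USD 455587.40

CIF: the seller pays costs through ocean freight and marine insurance to the destination port.
Already in the invoice (seller's account under CIF): inland to port, insurance — exclude.
The CIF price already equals the CIF value: 394927.50
Import duty = 394927.50 × 15% = 59239.13
Buyer bears: destination terminal 501.70 + brokerage 145.02 + delivery 774.05 + duty 59239.13 = 60659.90
Landed cost = invoice 394927.50 + 60659.90 = 455587.40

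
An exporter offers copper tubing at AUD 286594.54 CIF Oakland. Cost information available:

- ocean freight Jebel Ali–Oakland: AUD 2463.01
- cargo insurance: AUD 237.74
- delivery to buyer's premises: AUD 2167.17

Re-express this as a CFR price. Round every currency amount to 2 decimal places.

CFR price: AUD 286356.80

Not relevant to the conversion: freight — on the seller under both CIF and CFR; already in the CIF price and stays in the CFR price. delivery — on the buyer under both terms; not part of either seller's price.
From CIF to CFR, the seller no longer bears: insurance.
CFR price = 286594.54 − 237.74 = 286356.80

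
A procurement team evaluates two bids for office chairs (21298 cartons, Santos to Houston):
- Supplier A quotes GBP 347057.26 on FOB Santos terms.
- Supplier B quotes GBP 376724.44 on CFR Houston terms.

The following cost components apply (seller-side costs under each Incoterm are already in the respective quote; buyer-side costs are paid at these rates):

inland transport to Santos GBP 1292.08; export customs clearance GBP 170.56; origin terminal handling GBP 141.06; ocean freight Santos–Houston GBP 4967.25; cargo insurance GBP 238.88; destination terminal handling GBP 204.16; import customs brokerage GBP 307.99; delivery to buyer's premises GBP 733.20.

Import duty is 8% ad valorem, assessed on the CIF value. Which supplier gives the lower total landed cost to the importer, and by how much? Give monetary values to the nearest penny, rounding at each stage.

Supplier A (FOB):
CIF value = FOB price + freight + insurance = 347057.26 + 4967.25 + 238.88 = 352263.39
Import duty = 352263.39 × 8% = 28181.07
Buyer bears (A): 4967.25 + 238.88 + 204.16 + 307.99 + 733.20 = 6451.48
Landed cost (A) = invoice 347057.26 + 6451.48 + duty 28181.07 = 381689.81
Supplier B (CFR):
CIF value = CFR price + insurance = 376724.44 + 238.88 = 376963.32
Import duty = 376963.32 × 8% = 30157.07
Buyer bears (B): 238.88 + 204.16 + 307.99 + 733.20 = 1484.23
Landed cost (B) = invoice 376724.44 + 1484.23 + duty 30157.07 = 408365.74
Difference = |381689.81 − 408365.74| = 26675.93

Supplier A is cheaper by GBP 26675.93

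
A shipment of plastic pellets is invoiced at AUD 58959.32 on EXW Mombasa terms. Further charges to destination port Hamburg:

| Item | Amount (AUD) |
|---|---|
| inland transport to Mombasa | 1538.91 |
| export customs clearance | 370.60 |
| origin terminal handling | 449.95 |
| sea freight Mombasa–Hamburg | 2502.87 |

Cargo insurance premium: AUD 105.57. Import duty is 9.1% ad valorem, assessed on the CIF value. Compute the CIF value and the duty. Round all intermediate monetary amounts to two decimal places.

CIF = EXW price + pre-shipment costs + freight + insurance
CIF = 58959.32 + 1538.91 + 370.60 + 449.95 + 2502.87 + 105.57 = 63927.22
Import duty = 63927.22 × 9.1% = 5817.38

CIF value: AUD 63927.22; import duty: AUD 5817.38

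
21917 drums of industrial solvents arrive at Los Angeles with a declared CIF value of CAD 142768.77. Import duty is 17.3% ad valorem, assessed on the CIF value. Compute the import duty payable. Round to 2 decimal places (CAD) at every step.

Import duty: CAD 24699.00

Import duty = 142768.77 × 17.3% = 24699.00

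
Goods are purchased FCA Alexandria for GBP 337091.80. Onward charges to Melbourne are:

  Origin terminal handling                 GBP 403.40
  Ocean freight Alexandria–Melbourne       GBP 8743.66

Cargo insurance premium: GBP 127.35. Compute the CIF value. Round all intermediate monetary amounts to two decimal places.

CIF = FCA price + pre-shipment costs + freight + insurance
CIF = 337091.80 + 403.40 + 8743.66 + 127.35 = 346366.21

CIF value: GBP 346366.21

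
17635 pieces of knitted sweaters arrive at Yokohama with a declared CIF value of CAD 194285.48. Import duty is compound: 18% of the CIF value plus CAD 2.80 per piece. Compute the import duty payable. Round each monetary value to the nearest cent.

Import duty: CAD 84349.39

Ad valorem component: 194285.48 × 18% = 34971.39
Specific component: 17635 × 2.80 = 49378.00
Import duty = 34971.39 + 49378.00 = 84349.39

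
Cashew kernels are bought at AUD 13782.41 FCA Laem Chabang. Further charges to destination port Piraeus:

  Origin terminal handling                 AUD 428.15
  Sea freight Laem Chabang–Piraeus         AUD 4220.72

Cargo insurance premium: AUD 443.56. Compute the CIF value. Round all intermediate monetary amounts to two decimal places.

CIF value: AUD 18874.84

CIF = FCA price + pre-shipment costs + freight + insurance
CIF = 13782.41 + 428.15 + 4220.72 + 443.56 = 18874.84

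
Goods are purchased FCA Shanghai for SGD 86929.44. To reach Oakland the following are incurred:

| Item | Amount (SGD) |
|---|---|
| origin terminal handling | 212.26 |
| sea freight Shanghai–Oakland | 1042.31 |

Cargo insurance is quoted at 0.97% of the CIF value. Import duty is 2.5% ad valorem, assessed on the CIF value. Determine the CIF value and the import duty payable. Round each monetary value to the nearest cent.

Let C be the CIF value. C = FCA price + pre-shipment costs + freight + 0.97% × C
C − 0.97% × C = 86929.44 + 212.26 + 1042.31
0.9903 × C = 88184.01
C = 88184.01 / 0.9903 = 89047.77
Insurance premium = 0.97% × 89047.77 = 863.76
Import duty = 89047.77 × 2.5% = 2226.19

CIF value: SGD 89047.77; import duty: SGD 2226.19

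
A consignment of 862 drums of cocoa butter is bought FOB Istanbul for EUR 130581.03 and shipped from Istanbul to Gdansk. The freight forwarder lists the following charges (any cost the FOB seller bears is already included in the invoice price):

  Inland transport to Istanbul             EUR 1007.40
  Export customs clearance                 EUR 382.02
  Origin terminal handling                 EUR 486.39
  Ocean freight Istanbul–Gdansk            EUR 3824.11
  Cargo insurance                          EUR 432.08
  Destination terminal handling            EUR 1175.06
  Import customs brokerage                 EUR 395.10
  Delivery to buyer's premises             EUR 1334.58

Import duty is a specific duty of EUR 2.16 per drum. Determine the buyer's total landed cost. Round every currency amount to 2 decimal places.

FOB: the seller bears costs until goods are on board at the origin port; the buyer bears freight, insurance and all costs thereafter.
Already in the invoice (seller's account under FOB): inland to port, export clearance, origin terminal — exclude.
CIF value = FOB price + freight + insurance = 130581.03 + 3824.11 + 432.08 = 134837.22
Import duty = 862 × 2.16 = 1861.92
Buyer bears: freight 3824.11 + insurance 432.08 + destination terminal 1175.06 + brokerage 395.10 + delivery 1334.58 + duty 1861.92 = 9022.85
Landed cost = invoice 130581.03 + 9022.85 = 139603.88

Total landed cost: EUR 139603.88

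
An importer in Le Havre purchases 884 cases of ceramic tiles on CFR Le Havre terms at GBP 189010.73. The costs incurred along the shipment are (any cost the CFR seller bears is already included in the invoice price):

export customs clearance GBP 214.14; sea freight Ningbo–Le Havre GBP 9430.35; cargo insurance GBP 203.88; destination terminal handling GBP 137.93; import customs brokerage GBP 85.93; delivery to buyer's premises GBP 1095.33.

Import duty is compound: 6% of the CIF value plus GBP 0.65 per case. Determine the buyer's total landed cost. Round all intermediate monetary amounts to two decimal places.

CFR: the seller pays costs through ocean freight to the destination port, but not insurance.
Already in the invoice (seller's account under CFR): export clearance, freight — exclude.
CIF value = CFR price + insurance = 189010.73 + 203.88 = 189214.61
Ad valorem component: 189214.61 × 6% = 11352.88
Specific component: 884 × 0.65 = 574.60
Import duty = 11352.88 + 574.60 = 11927.48
Buyer bears: insurance 203.88 + destination terminal 137.93 + brokerage 85.93 + delivery 1095.33 + duty 11927.48 = 13450.55
Landed cost = invoice 189010.73 + 13450.55 = 202461.28

Total landed cost: GBP 202461.28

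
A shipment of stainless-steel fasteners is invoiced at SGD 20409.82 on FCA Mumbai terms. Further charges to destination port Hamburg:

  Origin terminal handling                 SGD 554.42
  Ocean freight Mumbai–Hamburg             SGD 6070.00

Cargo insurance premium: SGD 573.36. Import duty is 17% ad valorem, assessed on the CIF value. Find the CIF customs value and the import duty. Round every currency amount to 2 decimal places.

CIF value: SGD 27607.60; import duty: SGD 4693.29

CIF = FCA price + pre-shipment costs + freight + insurance
CIF = 20409.82 + 554.42 + 6070.00 + 573.36 = 27607.60
Import duty = 27607.60 × 17% = 4693.29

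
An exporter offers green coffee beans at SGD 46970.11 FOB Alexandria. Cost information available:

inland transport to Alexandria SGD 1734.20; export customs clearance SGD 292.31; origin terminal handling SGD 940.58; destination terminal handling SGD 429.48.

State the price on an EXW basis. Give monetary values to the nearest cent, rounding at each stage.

EXW price: SGD 44003.02

Not relevant to the conversion: destination terminal — on the buyer under both terms; not part of either seller's price.
From FOB to EXW, the seller no longer bears: inland to port, export clearance, origin terminal.
EXW price = 46970.11 − 1734.20 − 292.31 − 940.58 = 44003.02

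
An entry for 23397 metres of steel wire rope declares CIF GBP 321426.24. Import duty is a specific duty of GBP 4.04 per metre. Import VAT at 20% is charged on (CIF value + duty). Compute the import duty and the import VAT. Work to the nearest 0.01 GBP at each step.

Import duty: GBP 94523.88; import VAT: GBP 83190.02

Import duty = 23397 × 4.04 = 94523.88
VAT base = CIF + duty = 321426.24 + 94523.88 = 415950.12
Import VAT = 415950.12 × 20% = 83190.02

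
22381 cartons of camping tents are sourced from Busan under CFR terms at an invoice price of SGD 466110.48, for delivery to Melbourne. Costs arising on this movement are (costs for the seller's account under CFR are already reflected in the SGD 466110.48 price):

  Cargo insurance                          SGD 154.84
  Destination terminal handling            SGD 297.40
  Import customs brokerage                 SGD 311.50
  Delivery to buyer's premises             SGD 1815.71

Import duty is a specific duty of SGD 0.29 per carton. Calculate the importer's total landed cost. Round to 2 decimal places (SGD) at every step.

Total landed cost: SGD 475180.42

CFR: the seller pays costs through ocean freight to the destination port, but not insurance.
CIF value = CFR price + insurance = 466110.48 + 154.84 = 466265.32
Import duty = 22381 × 0.29 = 6490.49
Buyer bears: insurance 154.84 + destination terminal 297.40 + brokerage 311.50 + delivery 1815.71 + duty 6490.49 = 9069.94
Landed cost = invoice 466110.48 + 9069.94 = 475180.42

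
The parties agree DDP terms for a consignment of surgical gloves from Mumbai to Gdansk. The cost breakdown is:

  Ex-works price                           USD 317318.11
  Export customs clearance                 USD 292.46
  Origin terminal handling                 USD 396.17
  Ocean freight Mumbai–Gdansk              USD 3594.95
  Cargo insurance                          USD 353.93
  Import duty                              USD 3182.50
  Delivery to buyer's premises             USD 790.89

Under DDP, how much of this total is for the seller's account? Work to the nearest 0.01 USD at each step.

Seller's account: USD 325929.01

DDP: the seller bears all costs including import duty.
Seller's account: goods 317318.11 + export clearance 292.46 + origin terminal 396.17 + freight 3594.95 + insurance 353.93 + duty 3182.50 + delivery 790.89 = 325929.01
Buyer's account: 0.00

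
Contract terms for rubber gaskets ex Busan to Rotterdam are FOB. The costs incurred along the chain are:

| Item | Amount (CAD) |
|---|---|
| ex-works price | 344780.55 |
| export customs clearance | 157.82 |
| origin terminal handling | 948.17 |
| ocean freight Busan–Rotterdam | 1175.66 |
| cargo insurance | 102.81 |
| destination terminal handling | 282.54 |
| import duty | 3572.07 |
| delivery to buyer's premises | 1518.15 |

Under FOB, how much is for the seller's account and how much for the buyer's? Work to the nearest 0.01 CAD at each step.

FOB: the seller bears costs until goods are on board at the origin port; the buyer bears freight, insurance and all costs thereafter.
Seller's account: goods 344780.55 + export clearance 157.82 + origin terminal 948.17 = 345886.54
Buyer's account: freight 1175.66 + insurance 102.81 + destination terminal 282.54 + duty 3572.07 + delivery 1518.15 = 6651.23

Seller: CAD 345886.54; buyer: CAD 6651.23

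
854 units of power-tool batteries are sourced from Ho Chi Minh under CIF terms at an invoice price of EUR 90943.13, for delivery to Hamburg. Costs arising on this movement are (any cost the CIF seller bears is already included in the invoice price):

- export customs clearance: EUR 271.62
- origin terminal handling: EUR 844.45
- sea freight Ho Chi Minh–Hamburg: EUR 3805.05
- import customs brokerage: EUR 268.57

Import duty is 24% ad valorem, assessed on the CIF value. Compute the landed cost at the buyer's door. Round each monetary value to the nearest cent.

Total landed cost: EUR 113038.05

CIF: the seller pays costs through ocean freight and marine insurance to the destination port.
Already in the invoice (seller's account under CIF): export clearance, origin terminal, freight — exclude.
The CIF price already equals the CIF value: 90943.13
Import duty = 90943.13 × 24% = 21826.35
Buyer bears: brokerage 268.57 + duty 21826.35 = 22094.92
Landed cost = invoice 90943.13 + 22094.92 = 113038.05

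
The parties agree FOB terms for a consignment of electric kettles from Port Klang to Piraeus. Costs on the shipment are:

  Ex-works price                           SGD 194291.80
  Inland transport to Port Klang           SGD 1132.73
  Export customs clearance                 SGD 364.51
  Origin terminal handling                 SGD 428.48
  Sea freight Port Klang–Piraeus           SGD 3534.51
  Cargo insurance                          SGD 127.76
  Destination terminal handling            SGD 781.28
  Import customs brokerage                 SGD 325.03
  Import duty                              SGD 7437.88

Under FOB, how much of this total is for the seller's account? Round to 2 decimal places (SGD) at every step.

Seller's account: SGD 196217.52

FOB: the seller bears costs until goods are on board at the origin port; the buyer bears freight, insurance and all costs thereafter.
Seller's account: goods 194291.80 + inland to port 1132.73 + export clearance 364.51 + origin terminal 428.48 = 196217.52
Buyer's account: freight 3534.51 + insurance 127.76 + destination terminal 781.28 + brokerage 325.03 + duty 7437.88 = 12206.46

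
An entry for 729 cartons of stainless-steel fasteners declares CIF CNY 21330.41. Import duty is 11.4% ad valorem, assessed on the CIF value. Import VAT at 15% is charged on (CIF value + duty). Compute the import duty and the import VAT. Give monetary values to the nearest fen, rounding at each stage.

Import duty: CNY 2431.67; import VAT: CNY 3564.31

Import duty = 21330.41 × 11.4% = 2431.67
VAT base = CIF + duty = 21330.41 + 2431.67 = 23762.08
Import VAT = 23762.08 × 15% = 3564.31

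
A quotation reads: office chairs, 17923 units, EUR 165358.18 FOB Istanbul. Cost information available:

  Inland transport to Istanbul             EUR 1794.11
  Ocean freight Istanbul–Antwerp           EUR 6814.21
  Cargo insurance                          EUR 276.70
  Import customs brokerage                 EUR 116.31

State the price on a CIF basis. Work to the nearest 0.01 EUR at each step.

Not relevant to the conversion: inland to port — on the seller under both FOB and CIF; already in the FOB price and stays in the CIF price. brokerage — on the buyer under both terms; not part of either seller's price.
From FOB to CIF, the seller additionally bears: freight, insurance.
CIF price = 165358.18 + 6814.21 + 276.70 = 172449.09

CIF price: EUR 172449.09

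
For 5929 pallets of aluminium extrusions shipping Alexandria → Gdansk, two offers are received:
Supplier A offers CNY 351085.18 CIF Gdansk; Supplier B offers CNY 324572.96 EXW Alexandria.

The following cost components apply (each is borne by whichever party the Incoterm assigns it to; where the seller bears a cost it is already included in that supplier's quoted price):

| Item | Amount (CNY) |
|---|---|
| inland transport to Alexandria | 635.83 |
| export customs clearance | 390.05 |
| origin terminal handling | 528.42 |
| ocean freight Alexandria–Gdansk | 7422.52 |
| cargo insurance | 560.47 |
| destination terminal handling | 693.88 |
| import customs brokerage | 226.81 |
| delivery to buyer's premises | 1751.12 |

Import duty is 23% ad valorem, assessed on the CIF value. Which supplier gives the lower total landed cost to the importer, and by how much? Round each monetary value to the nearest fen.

Supplier B is cheaper by CNY 20879.16

Supplier A (CIF):
The CIF price already equals the CIF value: 351085.18
Import duty = 351085.18 × 23% = 80749.59
Buyer bears (A): 693.88 + 226.81 + 1751.12 = 2671.81
Landed cost (A) = invoice 351085.18 + 2671.81 + duty 80749.59 = 434506.58
Supplier B (EXW):
CIF value = EXW price + inland to port + export clearance + origin terminal + freight + insurance = 324572.96 + 635.83 + 390.05 + 528.42 + 7422.52 + 560.47 = 334110.25
Import duty = 334110.25 × 23% = 76845.36
Buyer bears (B): 635.83 + 390.05 + 528.42 + 7422.52 + 560.47 + 693.88 + 226.81 + 1751.12 = 12209.10
Landed cost (B) = invoice 324572.96 + 12209.10 + duty 76845.36 = 413627.42
Difference = |434506.58 − 413627.42| = 20879.16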